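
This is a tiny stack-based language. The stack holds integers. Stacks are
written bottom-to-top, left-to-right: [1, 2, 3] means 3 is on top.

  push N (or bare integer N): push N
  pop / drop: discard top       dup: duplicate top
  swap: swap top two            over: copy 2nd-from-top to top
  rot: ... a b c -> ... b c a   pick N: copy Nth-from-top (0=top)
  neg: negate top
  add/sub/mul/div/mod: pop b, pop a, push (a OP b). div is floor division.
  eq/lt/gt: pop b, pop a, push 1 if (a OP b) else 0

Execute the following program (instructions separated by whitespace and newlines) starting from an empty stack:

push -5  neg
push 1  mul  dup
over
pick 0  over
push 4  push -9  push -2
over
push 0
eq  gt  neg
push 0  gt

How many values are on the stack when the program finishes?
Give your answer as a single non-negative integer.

After 'push -5': stack = [-5] (depth 1)
After 'neg': stack = [5] (depth 1)
After 'push 1': stack = [5, 1] (depth 2)
After 'mul': stack = [5] (depth 1)
After 'dup': stack = [5, 5] (depth 2)
After 'over': stack = [5, 5, 5] (depth 3)
After 'pick 0': stack = [5, 5, 5, 5] (depth 4)
After 'over': stack = [5, 5, 5, 5, 5] (depth 5)
After 'push 4': stack = [5, 5, 5, 5, 5, 4] (depth 6)
After 'push -9': stack = [5, 5, 5, 5, 5, 4, -9] (depth 7)
After 'push -2': stack = [5, 5, 5, 5, 5, 4, -9, -2] (depth 8)
After 'over': stack = [5, 5, 5, 5, 5, 4, -9, -2, -9] (depth 9)
After 'push 0': stack = [5, 5, 5, 5, 5, 4, -9, -2, -9, 0] (depth 10)
After 'eq': stack = [5, 5, 5, 5, 5, 4, -9, -2, 0] (depth 9)
After 'gt': stack = [5, 5, 5, 5, 5, 4, -9, 0] (depth 8)
After 'neg': stack = [5, 5, 5, 5, 5, 4, -9, 0] (depth 8)
After 'push 0': stack = [5, 5, 5, 5, 5, 4, -9, 0, 0] (depth 9)
After 'gt': stack = [5, 5, 5, 5, 5, 4, -9, 0] (depth 8)

Answer: 8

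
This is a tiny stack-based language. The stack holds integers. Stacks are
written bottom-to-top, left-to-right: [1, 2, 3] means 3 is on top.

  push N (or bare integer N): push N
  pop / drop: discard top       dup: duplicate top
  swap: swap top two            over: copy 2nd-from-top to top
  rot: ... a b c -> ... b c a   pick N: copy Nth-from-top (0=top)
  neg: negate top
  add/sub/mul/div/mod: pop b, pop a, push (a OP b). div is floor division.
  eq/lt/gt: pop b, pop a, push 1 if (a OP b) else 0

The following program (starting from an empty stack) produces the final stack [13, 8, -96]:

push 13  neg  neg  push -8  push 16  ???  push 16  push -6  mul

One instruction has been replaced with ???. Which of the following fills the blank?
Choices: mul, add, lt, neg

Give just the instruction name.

Stack before ???: [13, -8, 16]
Stack after ???:  [13, 8]
Checking each choice:
  mul: produces [13, -128, -96]
  add: MATCH
  lt: produces [13, 1, -96]
  neg: produces [13, -8, -16, -96]


Answer: add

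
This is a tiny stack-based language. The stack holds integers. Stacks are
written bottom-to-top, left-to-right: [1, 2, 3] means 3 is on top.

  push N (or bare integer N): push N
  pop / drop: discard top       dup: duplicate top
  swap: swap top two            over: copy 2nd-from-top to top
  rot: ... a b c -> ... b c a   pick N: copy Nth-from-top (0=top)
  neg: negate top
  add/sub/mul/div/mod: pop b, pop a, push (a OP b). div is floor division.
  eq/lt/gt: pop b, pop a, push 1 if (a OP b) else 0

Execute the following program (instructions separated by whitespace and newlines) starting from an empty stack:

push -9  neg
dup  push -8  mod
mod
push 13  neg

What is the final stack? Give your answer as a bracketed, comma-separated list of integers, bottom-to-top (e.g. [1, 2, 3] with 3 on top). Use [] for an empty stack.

Answer: [-5, -13]

Derivation:
After 'push -9': [-9]
After 'neg': [9]
After 'dup': [9, 9]
After 'push -8': [9, 9, -8]
After 'mod': [9, -7]
After 'mod': [-5]
After 'push 13': [-5, 13]
After 'neg': [-5, -13]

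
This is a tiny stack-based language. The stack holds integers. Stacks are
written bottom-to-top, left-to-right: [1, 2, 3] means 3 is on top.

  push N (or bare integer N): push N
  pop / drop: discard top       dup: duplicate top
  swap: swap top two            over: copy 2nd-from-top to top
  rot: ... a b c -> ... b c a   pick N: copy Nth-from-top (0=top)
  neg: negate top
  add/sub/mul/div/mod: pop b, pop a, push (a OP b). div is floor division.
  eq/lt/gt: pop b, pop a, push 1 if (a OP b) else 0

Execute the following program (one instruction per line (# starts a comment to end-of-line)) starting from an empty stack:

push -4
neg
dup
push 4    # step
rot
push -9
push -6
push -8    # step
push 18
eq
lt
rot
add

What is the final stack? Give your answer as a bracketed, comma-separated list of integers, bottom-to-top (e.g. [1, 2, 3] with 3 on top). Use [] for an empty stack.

After 'push -4': [-4]
After 'neg': [4]
After 'dup': [4, 4]
After 'push 4': [4, 4, 4]
After 'rot': [4, 4, 4]
After 'push -9': [4, 4, 4, -9]
After 'push -6': [4, 4, 4, -9, -6]
After 'push -8': [4, 4, 4, -9, -6, -8]
After 'push 18': [4, 4, 4, -9, -6, -8, 18]
After 'eq': [4, 4, 4, -9, -6, 0]
After 'lt': [4, 4, 4, -9, 1]
After 'rot': [4, 4, -9, 1, 4]
After 'add': [4, 4, -9, 5]

Answer: [4, 4, -9, 5]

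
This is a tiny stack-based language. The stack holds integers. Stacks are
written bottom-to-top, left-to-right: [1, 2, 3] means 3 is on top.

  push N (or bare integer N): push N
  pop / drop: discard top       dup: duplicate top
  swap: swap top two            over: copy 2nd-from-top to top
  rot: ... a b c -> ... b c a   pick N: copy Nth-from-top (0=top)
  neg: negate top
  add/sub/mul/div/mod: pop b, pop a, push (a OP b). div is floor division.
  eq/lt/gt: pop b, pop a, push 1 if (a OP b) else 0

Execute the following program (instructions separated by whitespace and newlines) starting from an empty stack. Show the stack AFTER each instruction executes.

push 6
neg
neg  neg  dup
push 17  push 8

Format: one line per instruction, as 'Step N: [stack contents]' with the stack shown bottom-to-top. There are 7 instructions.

Step 1: [6]
Step 2: [-6]
Step 3: [6]
Step 4: [-6]
Step 5: [-6, -6]
Step 6: [-6, -6, 17]
Step 7: [-6, -6, 17, 8]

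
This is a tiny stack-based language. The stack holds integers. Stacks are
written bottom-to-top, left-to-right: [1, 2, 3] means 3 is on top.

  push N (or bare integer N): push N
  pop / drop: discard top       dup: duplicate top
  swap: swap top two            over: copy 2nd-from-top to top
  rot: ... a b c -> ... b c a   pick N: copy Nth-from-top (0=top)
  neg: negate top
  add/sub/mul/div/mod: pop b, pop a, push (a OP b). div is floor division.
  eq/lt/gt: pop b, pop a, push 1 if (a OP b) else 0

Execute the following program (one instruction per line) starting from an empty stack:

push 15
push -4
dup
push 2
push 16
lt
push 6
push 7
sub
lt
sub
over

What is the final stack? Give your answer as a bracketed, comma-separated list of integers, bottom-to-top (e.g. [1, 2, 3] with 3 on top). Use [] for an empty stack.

After 'push 15': [15]
After 'push -4': [15, -4]
After 'dup': [15, -4, -4]
After 'push 2': [15, -4, -4, 2]
After 'push 16': [15, -4, -4, 2, 16]
After 'lt': [15, -4, -4, 1]
After 'push 6': [15, -4, -4, 1, 6]
After 'push 7': [15, -4, -4, 1, 6, 7]
After 'sub': [15, -4, -4, 1, -1]
After 'lt': [15, -4, -4, 0]
After 'sub': [15, -4, -4]
After 'over': [15, -4, -4, -4]

Answer: [15, -4, -4, -4]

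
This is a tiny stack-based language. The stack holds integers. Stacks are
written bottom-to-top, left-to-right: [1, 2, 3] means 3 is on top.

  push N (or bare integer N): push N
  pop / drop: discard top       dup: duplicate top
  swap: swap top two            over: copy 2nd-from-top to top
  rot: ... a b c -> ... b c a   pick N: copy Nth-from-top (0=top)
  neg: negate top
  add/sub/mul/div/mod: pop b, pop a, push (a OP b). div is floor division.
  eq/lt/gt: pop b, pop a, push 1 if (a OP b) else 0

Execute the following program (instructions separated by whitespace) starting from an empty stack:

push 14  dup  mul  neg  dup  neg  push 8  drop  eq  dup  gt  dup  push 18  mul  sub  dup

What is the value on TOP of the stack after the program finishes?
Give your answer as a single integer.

Answer: 0

Derivation:
After 'push 14': [14]
After 'dup': [14, 14]
After 'mul': [196]
After 'neg': [-196]
After 'dup': [-196, -196]
After 'neg': [-196, 196]
After 'push 8': [-196, 196, 8]
After 'drop': [-196, 196]
After 'eq': [0]
After 'dup': [0, 0]
After 'gt': [0]
After 'dup': [0, 0]
After 'push 18': [0, 0, 18]
After 'mul': [0, 0]
After 'sub': [0]
After 'dup': [0, 0]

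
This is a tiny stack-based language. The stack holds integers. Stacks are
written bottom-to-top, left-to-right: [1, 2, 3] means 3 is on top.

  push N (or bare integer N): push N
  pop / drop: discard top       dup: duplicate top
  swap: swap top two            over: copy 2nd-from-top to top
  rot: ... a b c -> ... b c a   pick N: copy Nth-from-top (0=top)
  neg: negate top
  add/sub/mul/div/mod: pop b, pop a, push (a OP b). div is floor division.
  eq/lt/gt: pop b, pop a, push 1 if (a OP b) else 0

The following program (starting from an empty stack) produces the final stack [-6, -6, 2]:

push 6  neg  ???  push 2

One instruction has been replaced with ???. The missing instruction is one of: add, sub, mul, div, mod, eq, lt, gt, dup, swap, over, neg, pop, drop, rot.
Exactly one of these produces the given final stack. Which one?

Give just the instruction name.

Answer: dup

Derivation:
Stack before ???: [-6]
Stack after ???:  [-6, -6]
The instruction that transforms [-6] -> [-6, -6] is: dup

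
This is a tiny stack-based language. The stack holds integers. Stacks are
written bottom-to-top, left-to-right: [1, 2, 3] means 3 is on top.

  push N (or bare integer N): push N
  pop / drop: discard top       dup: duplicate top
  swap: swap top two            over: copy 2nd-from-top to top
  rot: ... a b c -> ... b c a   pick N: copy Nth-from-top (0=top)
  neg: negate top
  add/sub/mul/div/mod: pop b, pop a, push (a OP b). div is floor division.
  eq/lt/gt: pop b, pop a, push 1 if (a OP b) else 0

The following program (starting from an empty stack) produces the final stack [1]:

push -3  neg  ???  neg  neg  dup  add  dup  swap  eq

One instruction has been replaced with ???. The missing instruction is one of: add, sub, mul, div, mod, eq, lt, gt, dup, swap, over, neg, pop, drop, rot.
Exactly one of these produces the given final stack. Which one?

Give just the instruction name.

Answer: neg

Derivation:
Stack before ???: [3]
Stack after ???:  [-3]
The instruction that transforms [3] -> [-3] is: neg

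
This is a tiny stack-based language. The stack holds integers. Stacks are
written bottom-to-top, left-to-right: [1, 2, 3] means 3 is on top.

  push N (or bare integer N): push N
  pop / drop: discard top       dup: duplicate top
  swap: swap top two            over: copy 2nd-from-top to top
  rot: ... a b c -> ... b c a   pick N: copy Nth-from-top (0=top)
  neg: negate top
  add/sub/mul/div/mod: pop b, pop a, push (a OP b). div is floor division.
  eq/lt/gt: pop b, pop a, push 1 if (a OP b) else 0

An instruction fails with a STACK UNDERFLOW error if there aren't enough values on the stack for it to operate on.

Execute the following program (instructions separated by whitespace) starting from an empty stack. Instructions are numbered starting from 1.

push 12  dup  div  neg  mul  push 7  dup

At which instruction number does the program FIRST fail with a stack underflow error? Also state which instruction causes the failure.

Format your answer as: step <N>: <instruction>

Step 1 ('push 12'): stack = [12], depth = 1
Step 2 ('dup'): stack = [12, 12], depth = 2
Step 3 ('div'): stack = [1], depth = 1
Step 4 ('neg'): stack = [-1], depth = 1
Step 5 ('mul'): needs 2 value(s) but depth is 1 — STACK UNDERFLOW

Answer: step 5: mul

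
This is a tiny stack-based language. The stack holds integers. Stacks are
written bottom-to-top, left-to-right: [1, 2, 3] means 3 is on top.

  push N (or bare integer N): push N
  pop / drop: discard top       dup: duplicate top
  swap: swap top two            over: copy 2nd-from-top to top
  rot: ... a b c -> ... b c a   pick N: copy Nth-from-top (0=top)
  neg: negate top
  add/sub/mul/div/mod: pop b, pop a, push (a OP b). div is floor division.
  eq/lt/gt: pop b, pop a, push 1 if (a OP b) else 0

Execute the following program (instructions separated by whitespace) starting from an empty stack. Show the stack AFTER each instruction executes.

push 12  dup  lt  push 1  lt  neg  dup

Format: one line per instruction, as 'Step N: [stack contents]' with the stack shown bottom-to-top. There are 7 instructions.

Step 1: [12]
Step 2: [12, 12]
Step 3: [0]
Step 4: [0, 1]
Step 5: [1]
Step 6: [-1]
Step 7: [-1, -1]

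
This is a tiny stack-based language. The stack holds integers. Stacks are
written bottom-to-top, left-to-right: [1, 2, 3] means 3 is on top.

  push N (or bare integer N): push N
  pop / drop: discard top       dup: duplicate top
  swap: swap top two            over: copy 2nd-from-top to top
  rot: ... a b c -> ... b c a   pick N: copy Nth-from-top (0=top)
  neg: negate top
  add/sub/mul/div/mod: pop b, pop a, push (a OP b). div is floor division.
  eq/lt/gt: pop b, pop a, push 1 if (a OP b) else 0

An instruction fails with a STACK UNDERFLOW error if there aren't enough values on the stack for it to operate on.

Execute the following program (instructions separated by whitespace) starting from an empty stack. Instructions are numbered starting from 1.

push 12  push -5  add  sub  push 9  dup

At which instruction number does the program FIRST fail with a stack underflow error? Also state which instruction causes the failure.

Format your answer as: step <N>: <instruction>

Answer: step 4: sub

Derivation:
Step 1 ('push 12'): stack = [12], depth = 1
Step 2 ('push -5'): stack = [12, -5], depth = 2
Step 3 ('add'): stack = [7], depth = 1
Step 4 ('sub'): needs 2 value(s) but depth is 1 — STACK UNDERFLOW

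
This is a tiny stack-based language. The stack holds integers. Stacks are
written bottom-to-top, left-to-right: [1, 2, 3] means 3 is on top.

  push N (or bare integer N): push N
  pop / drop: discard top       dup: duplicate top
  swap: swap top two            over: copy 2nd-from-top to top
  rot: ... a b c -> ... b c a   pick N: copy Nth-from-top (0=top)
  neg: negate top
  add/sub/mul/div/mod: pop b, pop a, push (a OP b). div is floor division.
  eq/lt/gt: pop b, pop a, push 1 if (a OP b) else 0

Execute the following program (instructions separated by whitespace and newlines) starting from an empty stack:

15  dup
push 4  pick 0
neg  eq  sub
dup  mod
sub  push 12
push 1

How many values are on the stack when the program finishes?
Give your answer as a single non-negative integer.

After 'push 15': stack = [15] (depth 1)
After 'dup': stack = [15, 15] (depth 2)
After 'push 4': stack = [15, 15, 4] (depth 3)
After 'pick 0': stack = [15, 15, 4, 4] (depth 4)
After 'neg': stack = [15, 15, 4, -4] (depth 4)
After 'eq': stack = [15, 15, 0] (depth 3)
After 'sub': stack = [15, 15] (depth 2)
After 'dup': stack = [15, 15, 15] (depth 3)
After 'mod': stack = [15, 0] (depth 2)
After 'sub': stack = [15] (depth 1)
After 'push 12': stack = [15, 12] (depth 2)
After 'push 1': stack = [15, 12, 1] (depth 3)

Answer: 3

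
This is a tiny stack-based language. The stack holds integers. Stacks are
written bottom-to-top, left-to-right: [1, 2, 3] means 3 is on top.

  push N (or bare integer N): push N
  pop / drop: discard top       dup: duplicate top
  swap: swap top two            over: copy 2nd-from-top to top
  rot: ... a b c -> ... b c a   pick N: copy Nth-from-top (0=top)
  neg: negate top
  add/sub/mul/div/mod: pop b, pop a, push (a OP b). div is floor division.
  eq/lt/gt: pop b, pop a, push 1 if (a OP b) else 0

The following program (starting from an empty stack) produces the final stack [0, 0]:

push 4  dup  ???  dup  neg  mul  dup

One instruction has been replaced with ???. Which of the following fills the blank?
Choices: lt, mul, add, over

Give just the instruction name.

Stack before ???: [4, 4]
Stack after ???:  [0]
Checking each choice:
  lt: MATCH
  mul: produces [-256, -256]
  add: produces [-64, -64]
  over: produces [4, 4, -16, -16]


Answer: lt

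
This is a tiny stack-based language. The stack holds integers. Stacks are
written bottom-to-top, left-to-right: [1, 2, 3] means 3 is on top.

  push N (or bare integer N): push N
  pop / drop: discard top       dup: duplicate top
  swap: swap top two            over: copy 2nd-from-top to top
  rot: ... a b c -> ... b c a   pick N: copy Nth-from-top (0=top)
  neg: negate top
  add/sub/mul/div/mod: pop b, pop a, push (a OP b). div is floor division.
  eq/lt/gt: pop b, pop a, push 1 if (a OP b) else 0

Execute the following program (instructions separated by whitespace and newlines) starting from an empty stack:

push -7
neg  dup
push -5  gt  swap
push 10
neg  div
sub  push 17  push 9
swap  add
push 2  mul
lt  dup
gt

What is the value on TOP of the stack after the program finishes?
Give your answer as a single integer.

After 'push -7': [-7]
After 'neg': [7]
After 'dup': [7, 7]
After 'push -5': [7, 7, -5]
After 'gt': [7, 1]
After 'swap': [1, 7]
After 'push 10': [1, 7, 10]
After 'neg': [1, 7, -10]
After 'div': [1, -1]
After 'sub': [2]
After 'push 17': [2, 17]
After 'push 9': [2, 17, 9]
After 'swap': [2, 9, 17]
After 'add': [2, 26]
After 'push 2': [2, 26, 2]
After 'mul': [2, 52]
After 'lt': [1]
After 'dup': [1, 1]
After 'gt': [0]

Answer: 0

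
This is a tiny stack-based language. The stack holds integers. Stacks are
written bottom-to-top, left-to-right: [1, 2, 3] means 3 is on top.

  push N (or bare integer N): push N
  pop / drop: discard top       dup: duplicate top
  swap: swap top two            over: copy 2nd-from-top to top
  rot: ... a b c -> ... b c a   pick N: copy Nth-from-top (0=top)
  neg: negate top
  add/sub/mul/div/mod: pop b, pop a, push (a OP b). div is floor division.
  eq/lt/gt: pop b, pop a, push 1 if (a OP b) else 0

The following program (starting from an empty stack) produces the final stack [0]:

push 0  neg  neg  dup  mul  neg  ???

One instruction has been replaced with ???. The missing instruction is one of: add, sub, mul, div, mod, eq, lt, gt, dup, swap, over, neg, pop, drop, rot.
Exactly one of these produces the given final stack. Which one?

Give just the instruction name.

Stack before ???: [0]
Stack after ???:  [0]
The instruction that transforms [0] -> [0] is: neg

Answer: neg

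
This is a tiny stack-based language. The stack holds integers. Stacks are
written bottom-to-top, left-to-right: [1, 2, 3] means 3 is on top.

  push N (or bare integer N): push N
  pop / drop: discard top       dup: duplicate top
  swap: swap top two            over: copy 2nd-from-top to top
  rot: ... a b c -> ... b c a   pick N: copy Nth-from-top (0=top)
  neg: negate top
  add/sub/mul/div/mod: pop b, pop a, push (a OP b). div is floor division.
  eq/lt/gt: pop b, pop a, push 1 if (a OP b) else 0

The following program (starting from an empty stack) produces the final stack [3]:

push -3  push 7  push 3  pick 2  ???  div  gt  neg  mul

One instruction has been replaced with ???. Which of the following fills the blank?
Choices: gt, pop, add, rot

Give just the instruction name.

Answer: rot

Derivation:
Stack before ???: [-3, 7, 3, -3]
Stack after ???:  [-3, 3, -3, 7]
Checking each choice:
  gt: stack underflow (need 2, have 1)
  pop: stack underflow (need 2, have 1)
  add: division by zero
  rot: MATCH


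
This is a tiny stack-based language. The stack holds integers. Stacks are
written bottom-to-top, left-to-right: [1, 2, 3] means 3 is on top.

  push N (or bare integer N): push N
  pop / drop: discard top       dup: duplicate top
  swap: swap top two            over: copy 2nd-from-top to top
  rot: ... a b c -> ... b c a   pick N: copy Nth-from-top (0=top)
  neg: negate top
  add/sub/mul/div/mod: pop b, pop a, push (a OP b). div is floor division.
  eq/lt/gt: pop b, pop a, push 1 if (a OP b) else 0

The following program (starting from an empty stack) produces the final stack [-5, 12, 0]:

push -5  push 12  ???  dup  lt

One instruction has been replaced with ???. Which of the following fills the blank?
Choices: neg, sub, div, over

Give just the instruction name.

Stack before ???: [-5, 12]
Stack after ???:  [-5, 12, -5]
Checking each choice:
  neg: produces [-5, 0]
  sub: produces [0]
  div: produces [0]
  over: MATCH


Answer: over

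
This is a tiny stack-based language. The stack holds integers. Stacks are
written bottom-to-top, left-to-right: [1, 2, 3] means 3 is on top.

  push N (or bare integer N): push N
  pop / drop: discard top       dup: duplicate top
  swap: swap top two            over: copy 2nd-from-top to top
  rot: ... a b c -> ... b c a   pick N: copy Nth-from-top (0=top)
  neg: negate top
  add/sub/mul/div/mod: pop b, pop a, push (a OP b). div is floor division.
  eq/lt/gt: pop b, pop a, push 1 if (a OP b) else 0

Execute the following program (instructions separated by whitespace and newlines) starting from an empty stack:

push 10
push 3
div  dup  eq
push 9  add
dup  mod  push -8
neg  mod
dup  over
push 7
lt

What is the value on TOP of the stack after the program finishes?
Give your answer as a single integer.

After 'push 10': [10]
After 'push 3': [10, 3]
After 'div': [3]
After 'dup': [3, 3]
After 'eq': [1]
After 'push 9': [1, 9]
After 'add': [10]
After 'dup': [10, 10]
After 'mod': [0]
After 'push -8': [0, -8]
After 'neg': [0, 8]
After 'mod': [0]
After 'dup': [0, 0]
After 'over': [0, 0, 0]
After 'push 7': [0, 0, 0, 7]
After 'lt': [0, 0, 1]

Answer: 1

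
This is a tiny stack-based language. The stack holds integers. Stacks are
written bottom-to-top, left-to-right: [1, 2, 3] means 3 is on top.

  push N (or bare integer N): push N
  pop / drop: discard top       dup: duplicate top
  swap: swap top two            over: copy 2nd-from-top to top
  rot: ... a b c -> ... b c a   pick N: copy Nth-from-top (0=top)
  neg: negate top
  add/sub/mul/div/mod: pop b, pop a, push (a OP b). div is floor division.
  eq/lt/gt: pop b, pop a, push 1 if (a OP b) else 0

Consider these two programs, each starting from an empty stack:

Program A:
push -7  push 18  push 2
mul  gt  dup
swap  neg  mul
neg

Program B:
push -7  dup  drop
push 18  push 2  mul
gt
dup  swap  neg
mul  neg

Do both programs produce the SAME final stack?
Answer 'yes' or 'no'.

Program A trace:
  After 'push -7': [-7]
  After 'push 18': [-7, 18]
  After 'push 2': [-7, 18, 2]
  After 'mul': [-7, 36]
  After 'gt': [0]
  After 'dup': [0, 0]
  After 'swap': [0, 0]
  After 'neg': [0, 0]
  After 'mul': [0]
  After 'neg': [0]
Program A final stack: [0]

Program B trace:
  After 'push -7': [-7]
  After 'dup': [-7, -7]
  After 'drop': [-7]
  After 'push 18': [-7, 18]
  After 'push 2': [-7, 18, 2]
  After 'mul': [-7, 36]
  After 'gt': [0]
  After 'dup': [0, 0]
  After 'swap': [0, 0]
  After 'neg': [0, 0]
  After 'mul': [0]
  After 'neg': [0]
Program B final stack: [0]
Same: yes

Answer: yes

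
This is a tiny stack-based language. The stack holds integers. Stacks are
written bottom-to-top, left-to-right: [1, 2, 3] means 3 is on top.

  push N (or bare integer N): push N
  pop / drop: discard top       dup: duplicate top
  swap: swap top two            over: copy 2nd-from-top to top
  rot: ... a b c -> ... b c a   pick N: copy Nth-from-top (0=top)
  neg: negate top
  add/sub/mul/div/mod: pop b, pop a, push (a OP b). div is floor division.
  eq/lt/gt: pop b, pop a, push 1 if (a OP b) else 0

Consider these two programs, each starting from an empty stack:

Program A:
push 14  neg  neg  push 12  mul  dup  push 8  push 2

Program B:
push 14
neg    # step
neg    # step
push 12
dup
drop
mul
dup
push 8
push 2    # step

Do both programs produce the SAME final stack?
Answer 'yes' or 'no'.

Program A trace:
  After 'push 14': [14]
  After 'neg': [-14]
  After 'neg': [14]
  After 'push 12': [14, 12]
  After 'mul': [168]
  After 'dup': [168, 168]
  After 'push 8': [168, 168, 8]
  After 'push 2': [168, 168, 8, 2]
Program A final stack: [168, 168, 8, 2]

Program B trace:
  After 'push 14': [14]
  After 'neg': [-14]
  After 'neg': [14]
  After 'push 12': [14, 12]
  After 'dup': [14, 12, 12]
  After 'drop': [14, 12]
  After 'mul': [168]
  After 'dup': [168, 168]
  After 'push 8': [168, 168, 8]
  After 'push 2': [168, 168, 8, 2]
Program B final stack: [168, 168, 8, 2]
Same: yes

Answer: yes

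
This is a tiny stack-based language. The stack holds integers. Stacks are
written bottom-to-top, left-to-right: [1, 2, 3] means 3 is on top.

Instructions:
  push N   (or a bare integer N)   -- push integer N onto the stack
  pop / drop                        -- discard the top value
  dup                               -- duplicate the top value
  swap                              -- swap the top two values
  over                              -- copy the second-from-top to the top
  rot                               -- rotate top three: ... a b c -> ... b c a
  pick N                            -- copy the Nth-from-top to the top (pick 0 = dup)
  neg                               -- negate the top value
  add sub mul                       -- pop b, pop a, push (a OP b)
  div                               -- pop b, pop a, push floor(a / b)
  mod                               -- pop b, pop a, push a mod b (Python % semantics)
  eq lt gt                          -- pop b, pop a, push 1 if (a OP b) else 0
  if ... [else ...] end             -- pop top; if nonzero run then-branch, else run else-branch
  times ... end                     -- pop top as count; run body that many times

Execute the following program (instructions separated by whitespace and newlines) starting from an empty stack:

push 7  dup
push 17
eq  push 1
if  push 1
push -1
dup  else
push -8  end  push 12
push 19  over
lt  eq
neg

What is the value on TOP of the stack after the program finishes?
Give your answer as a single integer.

Answer: 0

Derivation:
After 'push 7': [7]
After 'dup': [7, 7]
After 'push 17': [7, 7, 17]
After 'eq': [7, 0]
After 'push 1': [7, 0, 1]
After 'if': [7, 0]
After 'push 1': [7, 0, 1]
After 'push -1': [7, 0, 1, -1]
After 'dup': [7, 0, 1, -1, -1]
After 'push 12': [7, 0, 1, -1, -1, 12]
After 'push 19': [7, 0, 1, -1, -1, 12, 19]
After 'over': [7, 0, 1, -1, -1, 12, 19, 12]
After 'lt': [7, 0, 1, -1, -1, 12, 0]
After 'eq': [7, 0, 1, -1, -1, 0]
After 'neg': [7, 0, 1, -1, -1, 0]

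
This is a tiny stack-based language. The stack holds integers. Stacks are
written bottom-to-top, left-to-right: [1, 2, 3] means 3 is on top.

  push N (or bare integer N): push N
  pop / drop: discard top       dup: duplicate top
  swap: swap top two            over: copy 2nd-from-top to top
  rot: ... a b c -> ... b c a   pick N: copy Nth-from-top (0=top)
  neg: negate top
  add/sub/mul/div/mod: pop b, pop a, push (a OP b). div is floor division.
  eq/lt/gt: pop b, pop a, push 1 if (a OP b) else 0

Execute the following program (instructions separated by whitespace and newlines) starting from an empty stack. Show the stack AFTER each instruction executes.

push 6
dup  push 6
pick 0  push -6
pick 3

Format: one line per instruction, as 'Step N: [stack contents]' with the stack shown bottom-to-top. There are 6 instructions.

Step 1: [6]
Step 2: [6, 6]
Step 3: [6, 6, 6]
Step 4: [6, 6, 6, 6]
Step 5: [6, 6, 6, 6, -6]
Step 6: [6, 6, 6, 6, -6, 6]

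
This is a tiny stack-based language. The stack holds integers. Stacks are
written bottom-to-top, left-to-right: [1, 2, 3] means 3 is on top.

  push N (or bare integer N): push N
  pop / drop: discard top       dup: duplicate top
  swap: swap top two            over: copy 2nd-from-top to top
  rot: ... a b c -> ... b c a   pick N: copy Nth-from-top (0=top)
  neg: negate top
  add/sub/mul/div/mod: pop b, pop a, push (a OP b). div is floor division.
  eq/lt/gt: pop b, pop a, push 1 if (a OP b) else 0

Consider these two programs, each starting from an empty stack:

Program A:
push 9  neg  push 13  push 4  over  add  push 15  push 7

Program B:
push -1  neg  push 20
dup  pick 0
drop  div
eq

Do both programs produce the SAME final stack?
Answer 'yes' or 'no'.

Program A trace:
  After 'push 9': [9]
  After 'neg': [-9]
  After 'push 13': [-9, 13]
  After 'push 4': [-9, 13, 4]
  After 'over': [-9, 13, 4, 13]
  After 'add': [-9, 13, 17]
  After 'push 15': [-9, 13, 17, 15]
  After 'push 7': [-9, 13, 17, 15, 7]
Program A final stack: [-9, 13, 17, 15, 7]

Program B trace:
  After 'push -1': [-1]
  After 'neg': [1]
  After 'push 20': [1, 20]
  After 'dup': [1, 20, 20]
  After 'pick 0': [1, 20, 20, 20]
  After 'drop': [1, 20, 20]
  After 'div': [1, 1]
  After 'eq': [1]
Program B final stack: [1]
Same: no

Answer: no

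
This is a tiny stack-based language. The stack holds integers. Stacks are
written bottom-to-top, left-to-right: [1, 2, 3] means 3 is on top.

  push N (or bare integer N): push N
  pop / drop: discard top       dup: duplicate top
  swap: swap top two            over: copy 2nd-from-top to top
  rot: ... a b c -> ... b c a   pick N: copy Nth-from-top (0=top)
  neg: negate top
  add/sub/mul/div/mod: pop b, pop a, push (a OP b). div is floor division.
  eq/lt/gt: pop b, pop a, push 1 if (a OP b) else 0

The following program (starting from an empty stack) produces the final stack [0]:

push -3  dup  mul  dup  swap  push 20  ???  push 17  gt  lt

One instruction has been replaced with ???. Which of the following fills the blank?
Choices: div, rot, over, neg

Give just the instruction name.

Stack before ???: [9, 9, 20]
Stack after ???:  [9, 0]
Checking each choice:
  div: MATCH
  rot: produces [9, 0]
  over: produces [9, 9, 0]
  neg: produces [9, 0]


Answer: div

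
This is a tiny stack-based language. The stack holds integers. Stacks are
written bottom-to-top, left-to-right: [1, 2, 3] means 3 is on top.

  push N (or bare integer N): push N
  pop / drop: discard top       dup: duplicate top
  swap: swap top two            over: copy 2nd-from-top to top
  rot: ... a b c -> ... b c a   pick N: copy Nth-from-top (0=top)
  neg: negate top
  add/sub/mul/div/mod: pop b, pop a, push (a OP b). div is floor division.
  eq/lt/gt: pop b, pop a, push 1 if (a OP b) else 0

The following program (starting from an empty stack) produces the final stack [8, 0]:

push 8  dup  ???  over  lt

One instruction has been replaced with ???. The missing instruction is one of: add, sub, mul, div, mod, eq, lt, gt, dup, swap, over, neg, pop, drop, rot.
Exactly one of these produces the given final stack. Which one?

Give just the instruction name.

Stack before ???: [8, 8]
Stack after ???:  [8, 8]
The instruction that transforms [8, 8] -> [8, 8] is: swap

Answer: swap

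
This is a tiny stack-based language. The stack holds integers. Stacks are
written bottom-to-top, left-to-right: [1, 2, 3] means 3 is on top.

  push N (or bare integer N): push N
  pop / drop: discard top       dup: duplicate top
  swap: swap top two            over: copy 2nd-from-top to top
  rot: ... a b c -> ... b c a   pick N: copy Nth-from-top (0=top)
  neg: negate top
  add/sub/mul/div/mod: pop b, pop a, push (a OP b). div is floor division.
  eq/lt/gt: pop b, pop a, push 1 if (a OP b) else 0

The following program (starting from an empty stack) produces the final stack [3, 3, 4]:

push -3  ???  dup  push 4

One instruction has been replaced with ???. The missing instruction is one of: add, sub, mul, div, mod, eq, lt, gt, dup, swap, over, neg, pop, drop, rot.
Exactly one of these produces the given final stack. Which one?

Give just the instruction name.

Stack before ???: [-3]
Stack after ???:  [3]
The instruction that transforms [-3] -> [3] is: neg

Answer: neg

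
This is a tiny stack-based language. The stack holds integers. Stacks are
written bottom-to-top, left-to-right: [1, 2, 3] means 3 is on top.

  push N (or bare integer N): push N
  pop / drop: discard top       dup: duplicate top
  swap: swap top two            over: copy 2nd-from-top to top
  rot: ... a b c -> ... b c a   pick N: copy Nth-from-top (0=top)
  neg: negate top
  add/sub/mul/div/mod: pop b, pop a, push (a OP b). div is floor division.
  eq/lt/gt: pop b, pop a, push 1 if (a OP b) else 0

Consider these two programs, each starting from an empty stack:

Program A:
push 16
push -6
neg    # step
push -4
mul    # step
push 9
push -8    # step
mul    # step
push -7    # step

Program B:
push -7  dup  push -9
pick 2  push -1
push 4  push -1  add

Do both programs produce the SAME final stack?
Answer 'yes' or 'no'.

Answer: no

Derivation:
Program A trace:
  After 'push 16': [16]
  After 'push -6': [16, -6]
  After 'neg': [16, 6]
  After 'push -4': [16, 6, -4]
  After 'mul': [16, -24]
  After 'push 9': [16, -24, 9]
  After 'push -8': [16, -24, 9, -8]
  After 'mul': [16, -24, -72]
  After 'push -7': [16, -24, -72, -7]
Program A final stack: [16, -24, -72, -7]

Program B trace:
  After 'push -7': [-7]
  After 'dup': [-7, -7]
  After 'push -9': [-7, -7, -9]
  After 'pick 2': [-7, -7, -9, -7]
  After 'push -1': [-7, -7, -9, -7, -1]
  After 'push 4': [-7, -7, -9, -7, -1, 4]
  After 'push -1': [-7, -7, -9, -7, -1, 4, -1]
  After 'add': [-7, -7, -9, -7, -1, 3]
Program B final stack: [-7, -7, -9, -7, -1, 3]
Same: no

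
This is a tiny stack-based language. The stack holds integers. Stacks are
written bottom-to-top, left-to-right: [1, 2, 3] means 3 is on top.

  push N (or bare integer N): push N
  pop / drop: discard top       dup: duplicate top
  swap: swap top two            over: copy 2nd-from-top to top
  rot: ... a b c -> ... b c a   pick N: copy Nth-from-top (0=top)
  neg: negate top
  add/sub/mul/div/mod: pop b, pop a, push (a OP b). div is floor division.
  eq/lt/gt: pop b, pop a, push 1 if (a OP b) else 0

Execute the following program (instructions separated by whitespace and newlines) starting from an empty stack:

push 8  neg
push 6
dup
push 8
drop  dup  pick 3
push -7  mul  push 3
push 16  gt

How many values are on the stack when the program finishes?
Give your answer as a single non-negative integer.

After 'push 8': stack = [8] (depth 1)
After 'neg': stack = [-8] (depth 1)
After 'push 6': stack = [-8, 6] (depth 2)
After 'dup': stack = [-8, 6, 6] (depth 3)
After 'push 8': stack = [-8, 6, 6, 8] (depth 4)
After 'drop': stack = [-8, 6, 6] (depth 3)
After 'dup': stack = [-8, 6, 6, 6] (depth 4)
After 'pick 3': stack = [-8, 6, 6, 6, -8] (depth 5)
After 'push -7': stack = [-8, 6, 6, 6, -8, -7] (depth 6)
After 'mul': stack = [-8, 6, 6, 6, 56] (depth 5)
After 'push 3': stack = [-8, 6, 6, 6, 56, 3] (depth 6)
After 'push 16': stack = [-8, 6, 6, 6, 56, 3, 16] (depth 7)
After 'gt': stack = [-8, 6, 6, 6, 56, 0] (depth 6)

Answer: 6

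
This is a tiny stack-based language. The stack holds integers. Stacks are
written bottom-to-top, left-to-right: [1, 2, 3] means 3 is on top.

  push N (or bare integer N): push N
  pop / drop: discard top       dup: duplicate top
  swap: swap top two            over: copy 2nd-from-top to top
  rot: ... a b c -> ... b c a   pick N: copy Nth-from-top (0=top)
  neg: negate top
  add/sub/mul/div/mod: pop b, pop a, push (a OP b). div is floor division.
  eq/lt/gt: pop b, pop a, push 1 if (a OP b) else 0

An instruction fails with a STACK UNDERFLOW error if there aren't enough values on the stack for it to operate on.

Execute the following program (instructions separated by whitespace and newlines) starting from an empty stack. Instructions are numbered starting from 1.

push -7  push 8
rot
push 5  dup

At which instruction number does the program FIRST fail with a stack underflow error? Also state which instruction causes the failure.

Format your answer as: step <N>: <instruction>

Answer: step 3: rot

Derivation:
Step 1 ('push -7'): stack = [-7], depth = 1
Step 2 ('push 8'): stack = [-7, 8], depth = 2
Step 3 ('rot'): needs 3 value(s) but depth is 2 — STACK UNDERFLOW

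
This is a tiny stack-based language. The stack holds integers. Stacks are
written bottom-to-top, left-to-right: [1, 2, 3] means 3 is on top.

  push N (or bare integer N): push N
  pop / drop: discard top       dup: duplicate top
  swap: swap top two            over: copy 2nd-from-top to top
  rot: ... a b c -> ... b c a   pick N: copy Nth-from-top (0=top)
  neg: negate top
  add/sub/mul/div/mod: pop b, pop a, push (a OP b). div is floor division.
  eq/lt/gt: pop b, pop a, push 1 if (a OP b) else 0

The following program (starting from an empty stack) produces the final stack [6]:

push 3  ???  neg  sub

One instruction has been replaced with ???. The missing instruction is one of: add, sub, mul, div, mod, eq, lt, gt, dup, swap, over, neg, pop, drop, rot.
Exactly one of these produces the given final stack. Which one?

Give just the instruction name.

Stack before ???: [3]
Stack after ???:  [3, 3]
The instruction that transforms [3] -> [3, 3] is: dup

Answer: dup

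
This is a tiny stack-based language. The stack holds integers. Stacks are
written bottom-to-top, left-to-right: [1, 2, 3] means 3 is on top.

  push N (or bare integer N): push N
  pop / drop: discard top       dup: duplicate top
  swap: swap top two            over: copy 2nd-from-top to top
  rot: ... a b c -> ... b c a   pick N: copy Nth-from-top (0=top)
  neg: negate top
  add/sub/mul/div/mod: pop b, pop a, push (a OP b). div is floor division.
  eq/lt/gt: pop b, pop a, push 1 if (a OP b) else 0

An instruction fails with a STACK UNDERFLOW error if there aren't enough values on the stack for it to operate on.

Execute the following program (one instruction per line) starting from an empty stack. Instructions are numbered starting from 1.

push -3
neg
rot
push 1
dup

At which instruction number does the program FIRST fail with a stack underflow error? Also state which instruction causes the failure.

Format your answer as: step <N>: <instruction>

Answer: step 3: rot

Derivation:
Step 1 ('push -3'): stack = [-3], depth = 1
Step 2 ('neg'): stack = [3], depth = 1
Step 3 ('rot'): needs 3 value(s) but depth is 1 — STACK UNDERFLOW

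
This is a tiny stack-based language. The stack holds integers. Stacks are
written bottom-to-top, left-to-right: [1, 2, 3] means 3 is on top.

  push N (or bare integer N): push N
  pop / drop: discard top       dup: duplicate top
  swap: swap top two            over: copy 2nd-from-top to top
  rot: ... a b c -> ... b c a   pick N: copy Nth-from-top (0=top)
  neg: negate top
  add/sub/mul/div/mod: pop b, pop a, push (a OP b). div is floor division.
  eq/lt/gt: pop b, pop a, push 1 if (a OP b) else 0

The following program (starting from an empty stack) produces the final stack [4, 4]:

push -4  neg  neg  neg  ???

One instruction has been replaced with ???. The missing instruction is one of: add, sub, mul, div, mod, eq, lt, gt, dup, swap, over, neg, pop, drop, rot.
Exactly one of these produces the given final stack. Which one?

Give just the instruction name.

Answer: dup

Derivation:
Stack before ???: [4]
Stack after ???:  [4, 4]
The instruction that transforms [4] -> [4, 4] is: dup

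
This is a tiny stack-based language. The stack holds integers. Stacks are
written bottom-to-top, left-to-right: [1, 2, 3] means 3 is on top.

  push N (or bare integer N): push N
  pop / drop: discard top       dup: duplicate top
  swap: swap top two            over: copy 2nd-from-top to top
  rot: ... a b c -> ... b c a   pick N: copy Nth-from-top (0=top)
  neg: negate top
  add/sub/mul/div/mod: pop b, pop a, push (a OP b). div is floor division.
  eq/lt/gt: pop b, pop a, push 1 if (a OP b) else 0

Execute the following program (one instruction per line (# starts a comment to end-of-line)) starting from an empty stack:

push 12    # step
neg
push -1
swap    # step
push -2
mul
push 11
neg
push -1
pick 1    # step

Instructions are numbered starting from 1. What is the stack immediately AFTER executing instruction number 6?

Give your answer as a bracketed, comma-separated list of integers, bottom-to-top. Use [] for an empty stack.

Step 1 ('push 12'): [12]
Step 2 ('neg'): [-12]
Step 3 ('push -1'): [-12, -1]
Step 4 ('swap'): [-1, -12]
Step 5 ('push -2'): [-1, -12, -2]
Step 6 ('mul'): [-1, 24]

Answer: [-1, 24]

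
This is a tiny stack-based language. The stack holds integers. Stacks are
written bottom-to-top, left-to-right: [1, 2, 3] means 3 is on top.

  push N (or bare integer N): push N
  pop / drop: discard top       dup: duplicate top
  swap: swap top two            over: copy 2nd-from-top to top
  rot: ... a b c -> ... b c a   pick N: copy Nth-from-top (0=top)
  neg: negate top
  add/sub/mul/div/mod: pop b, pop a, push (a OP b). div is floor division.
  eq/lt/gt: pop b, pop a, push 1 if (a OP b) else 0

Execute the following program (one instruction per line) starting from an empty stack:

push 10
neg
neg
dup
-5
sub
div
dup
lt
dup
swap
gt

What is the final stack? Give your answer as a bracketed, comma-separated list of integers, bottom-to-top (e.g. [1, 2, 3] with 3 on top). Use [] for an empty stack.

Answer: [0]

Derivation:
After 'push 10': [10]
After 'neg': [-10]
After 'neg': [10]
After 'dup': [10, 10]
After 'push -5': [10, 10, -5]
After 'sub': [10, 15]
After 'div': [0]
After 'dup': [0, 0]
After 'lt': [0]
After 'dup': [0, 0]
After 'swap': [0, 0]
After 'gt': [0]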